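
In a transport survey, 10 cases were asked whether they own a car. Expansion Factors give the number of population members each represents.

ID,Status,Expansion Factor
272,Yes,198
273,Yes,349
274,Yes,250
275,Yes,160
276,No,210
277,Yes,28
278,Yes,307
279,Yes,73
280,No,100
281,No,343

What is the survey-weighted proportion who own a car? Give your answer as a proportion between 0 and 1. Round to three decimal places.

Sum of weights for 'Yes' = 198 + 349 + 250 + 160 + 28 + 307 + 73 = 1365
Total weight = 198 + 349 + 250 + 160 + 210 + 28 + 307 + 73 + 100 + 343 = 2018
Weighted proportion = 1365 / 2018 = 0.67641229

0.676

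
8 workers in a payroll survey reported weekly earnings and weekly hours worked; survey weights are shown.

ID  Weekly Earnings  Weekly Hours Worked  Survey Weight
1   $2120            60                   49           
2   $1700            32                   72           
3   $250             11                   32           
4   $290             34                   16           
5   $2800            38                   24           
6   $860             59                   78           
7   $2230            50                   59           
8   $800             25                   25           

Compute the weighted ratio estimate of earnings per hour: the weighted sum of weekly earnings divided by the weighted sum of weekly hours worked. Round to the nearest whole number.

Σ wᵢ·y = 2120×49 + 1700×72 + 250×32 + 290×16 + 2800×24 + 860×78 + 2230×59 + 800×25
  = 103880 + 122400 + 8000 + 4640 + 67200 + 67080 + 131570 + 20000 = 524770
Σ wᵢ·x = 60×49 + 32×72 + 11×32 + 34×16 + 38×24 + 59×78 + 50×59 + 25×25
  = 15229
Ratio = 524770 / 15229 = 34.458599

34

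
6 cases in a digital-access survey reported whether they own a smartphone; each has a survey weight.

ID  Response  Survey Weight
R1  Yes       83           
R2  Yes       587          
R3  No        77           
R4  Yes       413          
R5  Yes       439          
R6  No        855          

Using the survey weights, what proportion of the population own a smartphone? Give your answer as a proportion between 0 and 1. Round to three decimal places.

Sum of weights for 'Yes' = 83 + 587 + 413 + 439 = 1522
Total weight = 2454
Weighted proportion = 1522 / 2454 = 0.6202119

0.620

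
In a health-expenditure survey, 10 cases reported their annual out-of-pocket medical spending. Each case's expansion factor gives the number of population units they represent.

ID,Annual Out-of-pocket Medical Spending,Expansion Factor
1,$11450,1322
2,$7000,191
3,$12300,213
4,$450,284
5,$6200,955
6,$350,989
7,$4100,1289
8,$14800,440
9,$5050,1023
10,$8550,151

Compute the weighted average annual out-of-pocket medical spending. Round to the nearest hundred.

6400

Weighted sum = 11450×1322 + 7000×191 + 12300×213 + 450×284 + 6200×955 + 350×989 + 4100×1289 + 14800×440 + 5050×1023 + 8550×151
  = 15136900 + 1337000 + 2619900 + 127800 + 5921000 + 346150 + 5284900 + 6512000 + 5166150 + 1291050 = 43742850
Sum of weights = 1322 + 191 + 213 + 284 + 955 + 989 + 1289 + 440 + 1023 + 151 = 6857
Weighted mean = 43742850 / 6857 = 6379.2985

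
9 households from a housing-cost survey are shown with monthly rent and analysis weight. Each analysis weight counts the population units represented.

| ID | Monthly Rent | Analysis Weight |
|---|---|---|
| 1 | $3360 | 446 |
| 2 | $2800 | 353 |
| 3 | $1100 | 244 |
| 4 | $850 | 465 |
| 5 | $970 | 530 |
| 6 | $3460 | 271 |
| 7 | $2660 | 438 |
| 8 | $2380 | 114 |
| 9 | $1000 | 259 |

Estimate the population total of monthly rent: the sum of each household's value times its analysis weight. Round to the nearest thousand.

Weighted total = 3360×446 + 2800×353 + 1100×244 + 850×465 + 970×530 + 3460×271 + 2660×438 + 2380×114 + 1000×259
  = 6297770

6298000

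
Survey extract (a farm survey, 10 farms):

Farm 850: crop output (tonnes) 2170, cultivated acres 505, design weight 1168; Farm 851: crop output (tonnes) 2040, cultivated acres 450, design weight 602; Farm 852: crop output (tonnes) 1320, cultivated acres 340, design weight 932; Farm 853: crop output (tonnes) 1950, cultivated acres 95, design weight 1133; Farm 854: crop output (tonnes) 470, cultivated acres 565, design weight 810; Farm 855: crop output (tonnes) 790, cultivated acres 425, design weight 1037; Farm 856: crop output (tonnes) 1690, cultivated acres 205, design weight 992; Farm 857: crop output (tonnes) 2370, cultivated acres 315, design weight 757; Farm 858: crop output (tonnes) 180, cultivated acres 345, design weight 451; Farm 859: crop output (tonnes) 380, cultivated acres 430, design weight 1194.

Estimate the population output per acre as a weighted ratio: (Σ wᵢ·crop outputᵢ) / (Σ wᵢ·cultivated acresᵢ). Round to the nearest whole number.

Σ wᵢ·y = 2170×1168 + 2040×602 + 1320×932 + 1950×1133 + 470×810 + 790×1037 + 1690×992 + 2370×757 + 180×451 + 380×1194
  = 12407630
Σ wᵢ·x = 505×1168 + 450×602 + 340×932 + 95×1133 + 565×810 + 425×1037 + 205×992 + 315×757 + 345×451 + 430×1194
  = 589840 + 270900 + 316880 + 107635 + 457650 + 440725 + 203360 + 238455 + 155595 + 513420 = 3294460
Ratio = 12407630 / 3294460 = 3.7662105

4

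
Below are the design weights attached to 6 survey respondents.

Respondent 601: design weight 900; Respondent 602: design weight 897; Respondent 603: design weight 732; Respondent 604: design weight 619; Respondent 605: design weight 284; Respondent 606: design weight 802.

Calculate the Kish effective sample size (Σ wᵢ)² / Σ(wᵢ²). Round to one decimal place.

Σ wᵢ = 900 + 897 + 732 + 619 + 284 + 802 = 4234
Σ wᵢ² = 810000 + 804609 + 535824 + 383161 + 80656 + 643204 = 3257454
n_eff = 4234² / 3257454 = 17926756 / 3257454 = 5.5033029

5.5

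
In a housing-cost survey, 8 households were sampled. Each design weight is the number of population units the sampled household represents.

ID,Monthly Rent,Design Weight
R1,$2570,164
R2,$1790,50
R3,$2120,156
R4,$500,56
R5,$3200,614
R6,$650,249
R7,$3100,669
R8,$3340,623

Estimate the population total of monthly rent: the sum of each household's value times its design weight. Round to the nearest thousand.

Weighted total = 2570×164 + 1790×50 + 2120×156 + 500×56 + 3200×614 + 650×249 + 3100×669 + 3340×623
  = 7151070

7151000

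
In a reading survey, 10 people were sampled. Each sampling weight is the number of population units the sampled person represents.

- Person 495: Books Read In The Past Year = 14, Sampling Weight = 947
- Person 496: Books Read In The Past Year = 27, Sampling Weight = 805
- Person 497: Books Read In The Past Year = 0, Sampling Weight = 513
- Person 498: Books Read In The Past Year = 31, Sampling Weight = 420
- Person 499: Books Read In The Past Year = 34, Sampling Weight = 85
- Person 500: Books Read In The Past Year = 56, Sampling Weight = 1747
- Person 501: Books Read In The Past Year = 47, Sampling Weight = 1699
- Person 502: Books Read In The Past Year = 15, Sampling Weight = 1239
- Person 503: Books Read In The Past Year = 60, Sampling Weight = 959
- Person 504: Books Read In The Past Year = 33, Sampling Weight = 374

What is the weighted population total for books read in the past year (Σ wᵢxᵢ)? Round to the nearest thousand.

317000

Weighted total = 14×947 + 27×805 + 0×513 + 31×420 + 34×85 + 56×1747 + 47×1699 + 15×1239 + 60×959 + 33×374
  = 317055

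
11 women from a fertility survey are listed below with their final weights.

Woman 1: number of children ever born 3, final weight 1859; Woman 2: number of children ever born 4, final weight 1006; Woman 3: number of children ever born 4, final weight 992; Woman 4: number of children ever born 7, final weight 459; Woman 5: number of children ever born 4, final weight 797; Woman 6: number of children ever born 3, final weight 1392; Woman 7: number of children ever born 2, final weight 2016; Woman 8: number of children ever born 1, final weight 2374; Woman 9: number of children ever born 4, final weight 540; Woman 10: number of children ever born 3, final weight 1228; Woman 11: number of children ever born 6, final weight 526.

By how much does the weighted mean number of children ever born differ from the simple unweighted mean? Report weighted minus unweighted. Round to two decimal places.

Unweighted sum = 3 + 4 + 4 + 7 + 4 + 3 + 2 + 1 + 4 + 3 + 6 = 41
Unweighted mean = 41 / 11 = 3.7272727
Weighted sum = 3×1859 + 4×1006 + 4×992 + 7×459 + 4×797 + 3×1392 + 2×2016 + 1×2374 + 4×540 + 3×1228 + 6×526
  = 5577 + 4024 + 3968 + 3213 + 3188 + 4176 + 4032 + 2374 + 2160 + 3684 + 3156 = 39552
Sum of weights = 1859 + 1006 + 992 + 459 + 797 + 1392 + 2016 + 2374 + 540 + 1228 + 526 = 13189
Weighted mean = 39552 / 13189 = 2.9988627
Difference (weighted minus unweighted) = -0.72841004

-0.73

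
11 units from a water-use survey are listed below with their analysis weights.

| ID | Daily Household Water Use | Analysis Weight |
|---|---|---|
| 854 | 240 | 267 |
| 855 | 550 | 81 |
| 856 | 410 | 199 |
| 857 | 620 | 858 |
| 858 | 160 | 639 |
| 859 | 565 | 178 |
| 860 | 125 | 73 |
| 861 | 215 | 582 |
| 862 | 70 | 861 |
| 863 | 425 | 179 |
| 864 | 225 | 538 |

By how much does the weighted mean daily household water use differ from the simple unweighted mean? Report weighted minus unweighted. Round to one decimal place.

Unweighted sum = 240 + 550 + 410 + 620 + 160 + 565 + 125 + 215 + 70 + 425 + 225 = 3605
Unweighted mean = 3605 / 11 = 327.72727
Weighted sum = 240×267 + 550×81 + 410×199 + 620×858 + 160×639 + 565×178 + 125×73 + 215×582 + 70×861 + 425×179 + 225×538
  = 64080 + 44550 + 81590 + 531960 + 102240 + 100570 + 9125 + 125130 + 60270 + 76075 + 121050 = 1316640
Sum of weights = 267 + 81 + 199 + 858 + 639 + 178 + 73 + 582 + 861 + 179 + 538 = 4455
Weighted mean = 1316640 / 4455 = 295.54209
Difference (weighted minus unweighted) = -32.185185

-32.2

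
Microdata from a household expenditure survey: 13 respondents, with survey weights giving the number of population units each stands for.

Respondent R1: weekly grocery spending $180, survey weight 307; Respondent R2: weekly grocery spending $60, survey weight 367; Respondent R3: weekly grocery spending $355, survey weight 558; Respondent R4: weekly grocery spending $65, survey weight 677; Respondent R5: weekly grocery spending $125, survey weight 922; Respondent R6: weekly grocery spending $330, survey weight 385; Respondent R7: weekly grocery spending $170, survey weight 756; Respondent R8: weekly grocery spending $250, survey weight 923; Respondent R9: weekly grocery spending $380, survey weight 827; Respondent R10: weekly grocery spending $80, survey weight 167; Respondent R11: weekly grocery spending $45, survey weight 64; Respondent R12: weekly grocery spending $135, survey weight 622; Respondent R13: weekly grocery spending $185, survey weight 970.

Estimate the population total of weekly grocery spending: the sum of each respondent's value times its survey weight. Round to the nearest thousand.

1515000

Weighted total = 1514865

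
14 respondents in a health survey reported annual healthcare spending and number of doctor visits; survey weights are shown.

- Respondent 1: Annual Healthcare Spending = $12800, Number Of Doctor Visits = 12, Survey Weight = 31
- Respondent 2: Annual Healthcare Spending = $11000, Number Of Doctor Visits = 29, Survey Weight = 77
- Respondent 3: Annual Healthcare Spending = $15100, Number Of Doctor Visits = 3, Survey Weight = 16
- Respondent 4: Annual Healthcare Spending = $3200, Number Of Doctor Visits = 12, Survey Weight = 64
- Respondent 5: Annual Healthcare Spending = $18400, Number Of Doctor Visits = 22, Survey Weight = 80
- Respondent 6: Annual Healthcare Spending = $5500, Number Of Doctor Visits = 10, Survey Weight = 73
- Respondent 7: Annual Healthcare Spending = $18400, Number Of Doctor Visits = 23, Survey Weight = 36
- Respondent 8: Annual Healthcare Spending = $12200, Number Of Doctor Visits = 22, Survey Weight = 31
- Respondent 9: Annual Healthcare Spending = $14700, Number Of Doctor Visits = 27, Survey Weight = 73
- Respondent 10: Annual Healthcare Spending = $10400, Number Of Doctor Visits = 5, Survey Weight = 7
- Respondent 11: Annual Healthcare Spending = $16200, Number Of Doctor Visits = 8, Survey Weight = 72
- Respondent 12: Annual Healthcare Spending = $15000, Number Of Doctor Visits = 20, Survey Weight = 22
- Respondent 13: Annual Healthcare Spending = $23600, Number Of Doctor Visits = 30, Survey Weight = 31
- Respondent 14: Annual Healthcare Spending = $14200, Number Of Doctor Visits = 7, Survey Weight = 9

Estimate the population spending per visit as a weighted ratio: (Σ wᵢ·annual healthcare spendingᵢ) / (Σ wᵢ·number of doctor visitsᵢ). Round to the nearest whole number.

709

Σ wᵢ·y = 8106000
Σ wᵢ·x = 11436
Ratio = 8106000 / 11436 = 708.81427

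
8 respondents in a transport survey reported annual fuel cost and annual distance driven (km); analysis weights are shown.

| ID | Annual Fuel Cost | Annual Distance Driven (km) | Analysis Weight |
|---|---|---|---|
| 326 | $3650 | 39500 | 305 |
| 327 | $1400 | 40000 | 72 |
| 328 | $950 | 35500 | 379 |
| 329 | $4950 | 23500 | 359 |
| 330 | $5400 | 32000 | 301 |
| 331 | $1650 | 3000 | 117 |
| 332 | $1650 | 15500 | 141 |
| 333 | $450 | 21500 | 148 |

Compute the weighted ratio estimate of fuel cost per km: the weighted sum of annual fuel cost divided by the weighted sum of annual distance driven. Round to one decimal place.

Σ wᵢ·y = 3650×305 + 1400×72 + 950×379 + 4950×359 + 5400×301 + 1650×117 + 1650×141 + 450×148
  = 1113250 + 100800 + 360050 + 1777050 + 1625400 + 193050 + 232650 + 66600 = 5468850
Σ wᵢ·x = 52169000
Ratio = 5468850 / 52169000 = 0.1048295

0.1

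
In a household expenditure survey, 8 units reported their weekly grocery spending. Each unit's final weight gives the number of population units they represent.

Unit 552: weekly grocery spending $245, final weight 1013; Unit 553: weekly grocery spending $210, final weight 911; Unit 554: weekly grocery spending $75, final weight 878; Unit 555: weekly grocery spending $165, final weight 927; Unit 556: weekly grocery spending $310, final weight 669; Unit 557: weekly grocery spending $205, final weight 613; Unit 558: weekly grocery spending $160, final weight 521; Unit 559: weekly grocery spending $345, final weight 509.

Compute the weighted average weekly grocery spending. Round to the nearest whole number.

207

Weighted sum = 245×1013 + 210×911 + 75×878 + 165×927 + 310×669 + 205×613 + 160×521 + 345×509
  = 248185 + 191310 + 65850 + 152955 + 207390 + 125665 + 83360 + 175605 = 1250320
Sum of weights = 6041
Weighted mean = 1250320 / 6041 = 206.97236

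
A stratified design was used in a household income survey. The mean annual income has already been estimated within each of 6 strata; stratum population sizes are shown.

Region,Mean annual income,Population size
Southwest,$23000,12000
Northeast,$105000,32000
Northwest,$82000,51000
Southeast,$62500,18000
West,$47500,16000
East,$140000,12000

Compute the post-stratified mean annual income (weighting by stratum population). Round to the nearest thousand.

Σ Nₕ·x̄ₕ = 11383000000
Σ Nₕ = 12000 + 32000 + 51000 + 18000 + 16000 + 12000 = 141000
Overall mean = 11383000000 / 141000 = 80730.496

81000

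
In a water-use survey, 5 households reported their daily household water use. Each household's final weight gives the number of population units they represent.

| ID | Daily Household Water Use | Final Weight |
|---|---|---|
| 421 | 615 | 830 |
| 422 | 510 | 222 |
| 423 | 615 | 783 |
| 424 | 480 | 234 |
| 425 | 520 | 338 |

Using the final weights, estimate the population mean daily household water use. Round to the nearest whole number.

Weighted sum = 615×830 + 510×222 + 615×783 + 480×234 + 520×338
  = 510450 + 113220 + 481545 + 112320 + 175760 = 1393295
Sum of weights = 2407
Weighted mean = 1393295 / 2407 = 578.85127

579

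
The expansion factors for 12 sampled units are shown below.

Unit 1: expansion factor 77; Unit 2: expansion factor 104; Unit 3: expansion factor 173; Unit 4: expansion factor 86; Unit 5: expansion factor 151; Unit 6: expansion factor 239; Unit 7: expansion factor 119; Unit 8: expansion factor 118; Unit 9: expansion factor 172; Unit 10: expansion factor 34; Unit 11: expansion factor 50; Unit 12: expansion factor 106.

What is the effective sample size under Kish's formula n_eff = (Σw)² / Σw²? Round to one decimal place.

9.9

Σ wᵢ = 77 + 104 + 173 + 86 + 151 + 239 + 119 + 118 + 172 + 34 + 50 + 106 = 1429
Σ wᵢ² = 206553
n_eff = 1429² / 206553 = 2042041 / 206553 = 9.886281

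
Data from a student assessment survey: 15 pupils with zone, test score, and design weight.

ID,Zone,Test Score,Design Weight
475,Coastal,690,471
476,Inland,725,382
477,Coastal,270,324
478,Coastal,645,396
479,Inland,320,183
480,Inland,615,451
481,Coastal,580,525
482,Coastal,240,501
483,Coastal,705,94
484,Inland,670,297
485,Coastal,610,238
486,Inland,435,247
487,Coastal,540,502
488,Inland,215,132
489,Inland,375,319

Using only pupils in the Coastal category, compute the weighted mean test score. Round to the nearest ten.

520

Coastal rows: 475, 477, 478, 481, 482, 483, 485, 487
Weighted sum = 690×471 + 270×324 + 645×396 + 580×525 + 240×501 + 705×94 + 610×238 + 540×502
  = 1575160
Sum of weights = 471 + 324 + 396 + 525 + 501 + 94 + 238 + 502 = 3051
Weighted mean = 1575160 / 3051 = 516.27663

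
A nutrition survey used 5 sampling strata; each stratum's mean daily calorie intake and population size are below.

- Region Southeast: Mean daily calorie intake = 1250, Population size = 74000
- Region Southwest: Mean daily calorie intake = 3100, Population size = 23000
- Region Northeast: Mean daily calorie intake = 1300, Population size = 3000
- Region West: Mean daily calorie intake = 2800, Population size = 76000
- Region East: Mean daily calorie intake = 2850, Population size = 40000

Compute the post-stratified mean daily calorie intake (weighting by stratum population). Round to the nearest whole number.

2289

Σ Nₕ·x̄ₕ = 494500000
Σ Nₕ = 74000 + 23000 + 3000 + 76000 + 40000 = 216000
Overall mean = 494500000 / 216000 = 2289.3519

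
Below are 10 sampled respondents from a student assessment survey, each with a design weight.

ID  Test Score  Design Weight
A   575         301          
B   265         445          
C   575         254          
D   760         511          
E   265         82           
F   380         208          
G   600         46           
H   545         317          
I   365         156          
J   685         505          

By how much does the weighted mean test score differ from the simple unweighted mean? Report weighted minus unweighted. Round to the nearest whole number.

40

Unweighted sum = 575 + 265 + 575 + 760 + 265 + 380 + 600 + 545 + 365 + 685 = 5015
Unweighted mean = 5015 / 10 = 501.5
Weighted sum = 1529410
Sum of weights = 301 + 445 + 254 + 511 + 82 + 208 + 46 + 317 + 156 + 505 = 2825
Weighted mean = 1529410 / 2825 = 541.38407
Difference (weighted minus unweighted) = 39.884071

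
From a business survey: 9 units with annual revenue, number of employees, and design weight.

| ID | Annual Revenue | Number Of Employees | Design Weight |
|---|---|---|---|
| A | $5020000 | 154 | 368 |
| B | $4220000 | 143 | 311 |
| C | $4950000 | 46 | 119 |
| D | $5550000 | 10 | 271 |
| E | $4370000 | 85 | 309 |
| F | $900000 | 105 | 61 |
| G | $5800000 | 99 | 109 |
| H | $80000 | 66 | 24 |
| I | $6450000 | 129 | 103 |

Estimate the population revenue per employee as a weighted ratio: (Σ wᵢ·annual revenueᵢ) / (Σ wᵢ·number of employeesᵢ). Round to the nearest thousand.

Σ wᵢ·y = 5020000×368 + 4220000×311 + 4950000×119 + 5550000×271 + 4370000×309 + 900000×61 + 5800000×109 + 80000×24 + 6450000×103
  = 1847360000 + 1312420000 + 589050000 + 1504050000 + 1350330000 + 54900000 + 632200000 + 1920000 + 664350000 = 7956580000
Σ wᵢ·x = 154×368 + 143×311 + 46×119 + 10×271 + 85×309 + 105×61 + 99×109 + 66×24 + 129×103
  = 56672 + 44473 + 5474 + 2710 + 26265 + 6405 + 10791 + 1584 + 13287 = 167661
Ratio = 7956580000 / 167661 = 47456.355

47000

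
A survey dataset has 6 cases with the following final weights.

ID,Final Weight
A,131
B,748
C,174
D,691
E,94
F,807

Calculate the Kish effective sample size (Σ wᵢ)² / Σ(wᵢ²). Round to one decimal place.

4.0

Σ wᵢ = 2645
Σ wᵢ² = 17161 + 559504 + 30276 + 477481 + 8836 + 651249 = 1744507
n_eff = 2645² / 1744507 = 6996025 / 1744507 = 4.0103164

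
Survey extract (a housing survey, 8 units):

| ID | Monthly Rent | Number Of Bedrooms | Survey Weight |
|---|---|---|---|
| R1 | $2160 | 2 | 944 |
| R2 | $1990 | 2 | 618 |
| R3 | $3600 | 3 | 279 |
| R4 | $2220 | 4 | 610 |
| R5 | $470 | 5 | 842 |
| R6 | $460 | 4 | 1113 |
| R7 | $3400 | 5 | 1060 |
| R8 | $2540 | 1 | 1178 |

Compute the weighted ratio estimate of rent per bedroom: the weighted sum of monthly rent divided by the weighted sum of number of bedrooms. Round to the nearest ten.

Σ wᵢ·y = 2160×944 + 1990×618 + 3600×279 + 2220×610 + 470×842 + 460×1113 + 3400×1060 + 2540×1178
  = 2039040 + 1229820 + 1004400 + 1354200 + 395740 + 511980 + 3604000 + 2992120 = 13131300
Σ wᵢ·x = 2×944 + 2×618 + 3×279 + 4×610 + 5×842 + 4×1113 + 5×1060 + 1×1178
  = 21541
Ratio = 13131300 / 21541 = 609.59565

610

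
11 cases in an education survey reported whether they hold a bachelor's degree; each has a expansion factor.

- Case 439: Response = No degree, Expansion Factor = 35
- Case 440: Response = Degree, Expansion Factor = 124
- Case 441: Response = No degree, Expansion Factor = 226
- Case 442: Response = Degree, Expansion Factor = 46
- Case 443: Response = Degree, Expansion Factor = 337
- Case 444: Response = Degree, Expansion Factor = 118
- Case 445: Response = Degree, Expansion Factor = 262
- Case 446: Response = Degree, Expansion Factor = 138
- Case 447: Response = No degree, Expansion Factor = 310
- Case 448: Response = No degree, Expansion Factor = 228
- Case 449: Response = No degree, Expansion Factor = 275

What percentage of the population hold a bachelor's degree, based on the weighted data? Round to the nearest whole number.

49

Sum of weights for 'Degree' = 124 + 46 + 337 + 118 + 262 + 138 = 1025
Total weight = 2099
Weighted proportion = 1025 / 2099 = 0.48832778 → 48.832778%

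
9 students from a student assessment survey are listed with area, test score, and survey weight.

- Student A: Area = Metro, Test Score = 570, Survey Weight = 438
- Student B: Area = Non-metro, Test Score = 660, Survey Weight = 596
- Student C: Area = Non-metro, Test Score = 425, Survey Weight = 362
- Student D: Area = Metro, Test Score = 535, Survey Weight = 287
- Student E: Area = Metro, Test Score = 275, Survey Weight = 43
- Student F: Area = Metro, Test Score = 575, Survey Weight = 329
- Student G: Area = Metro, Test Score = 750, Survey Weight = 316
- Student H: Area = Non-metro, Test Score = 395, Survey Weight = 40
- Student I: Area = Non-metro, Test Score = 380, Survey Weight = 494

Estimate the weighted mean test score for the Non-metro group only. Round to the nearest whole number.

Non-metro rows: B, C, H, I
Weighted sum = 660×596 + 425×362 + 395×40 + 380×494
  = 750730
Sum of weights = 596 + 362 + 40 + 494 = 1492
Weighted mean = 750730 / 1492 = 503.17024

503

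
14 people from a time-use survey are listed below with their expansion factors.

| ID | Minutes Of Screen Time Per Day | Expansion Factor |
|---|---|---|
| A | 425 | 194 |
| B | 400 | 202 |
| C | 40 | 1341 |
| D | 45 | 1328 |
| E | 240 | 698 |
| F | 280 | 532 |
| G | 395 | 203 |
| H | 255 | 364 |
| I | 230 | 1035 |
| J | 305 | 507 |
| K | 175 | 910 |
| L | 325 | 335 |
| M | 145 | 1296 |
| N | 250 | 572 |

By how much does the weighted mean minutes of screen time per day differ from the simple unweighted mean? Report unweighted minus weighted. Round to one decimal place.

66.0

Unweighted sum = 3510
Unweighted mean = 3510 / 14 = 250.71429
Weighted sum = 1757865
Sum of weights = 9517
Weighted mean = 1757865 / 9517 = 184.70789
Difference (unweighted minus weighted) = 66.006395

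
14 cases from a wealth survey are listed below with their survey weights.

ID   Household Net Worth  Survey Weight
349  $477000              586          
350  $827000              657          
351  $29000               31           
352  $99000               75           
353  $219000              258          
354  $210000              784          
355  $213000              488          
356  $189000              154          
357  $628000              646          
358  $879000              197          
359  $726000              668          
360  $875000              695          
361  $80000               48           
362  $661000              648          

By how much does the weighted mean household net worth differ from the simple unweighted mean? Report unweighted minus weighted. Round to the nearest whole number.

-117681

Unweighted sum = 6112000
Unweighted mean = 6112000 / 14 = 436571.43
Weighted sum = 3289489000
Sum of weights = 5935
Weighted mean = 3289489000 / 5935 = 554252.57
Difference (unweighted minus weighted) = -117681.14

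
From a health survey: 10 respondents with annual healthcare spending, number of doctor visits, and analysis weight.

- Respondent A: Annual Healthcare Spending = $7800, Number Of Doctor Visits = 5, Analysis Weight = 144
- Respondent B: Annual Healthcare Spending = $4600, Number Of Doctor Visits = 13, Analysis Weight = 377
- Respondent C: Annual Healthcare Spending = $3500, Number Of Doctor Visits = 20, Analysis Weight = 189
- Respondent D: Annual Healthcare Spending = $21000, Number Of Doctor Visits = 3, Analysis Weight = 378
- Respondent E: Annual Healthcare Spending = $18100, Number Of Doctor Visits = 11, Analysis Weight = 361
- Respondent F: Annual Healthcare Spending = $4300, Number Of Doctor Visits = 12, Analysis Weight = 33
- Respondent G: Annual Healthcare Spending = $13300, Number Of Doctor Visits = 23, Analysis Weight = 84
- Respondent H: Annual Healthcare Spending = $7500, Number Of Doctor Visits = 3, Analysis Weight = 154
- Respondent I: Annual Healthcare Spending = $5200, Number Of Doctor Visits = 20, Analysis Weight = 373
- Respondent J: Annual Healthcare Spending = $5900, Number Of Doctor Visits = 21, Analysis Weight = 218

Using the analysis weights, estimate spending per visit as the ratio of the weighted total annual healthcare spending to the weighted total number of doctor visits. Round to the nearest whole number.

806

Σ wᵢ·y = 7800×144 + 4600×377 + 3500×189 + 21000×378 + 18100×361 + 4300×33 + 13300×84 + 7500×154 + 5200×373 + 5900×218
  = 1123200 + 1734200 + 661500 + 7938000 + 6534100 + 141900 + 1117200 + 1155000 + 1939600 + 1286200 = 23630900
Σ wᵢ·x = 5×144 + 13×377 + 20×189 + 3×378 + 11×361 + 12×33 + 23×84 + 3×154 + 20×373 + 21×218
  = 720 + 4901 + 3780 + 1134 + 3971 + 396 + 1932 + 462 + 7460 + 4578 = 29334
Ratio = 23630900 / 29334 = 805.58055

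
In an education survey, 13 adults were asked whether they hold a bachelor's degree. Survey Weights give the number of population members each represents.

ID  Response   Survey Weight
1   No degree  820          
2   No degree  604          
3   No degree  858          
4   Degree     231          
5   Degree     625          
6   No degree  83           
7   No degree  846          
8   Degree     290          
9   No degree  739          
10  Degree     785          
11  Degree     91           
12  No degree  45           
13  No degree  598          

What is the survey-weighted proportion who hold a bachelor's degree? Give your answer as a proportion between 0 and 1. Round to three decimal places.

Sum of weights for 'Degree' = 231 + 625 + 290 + 785 + 91 = 2022
Total weight = 6615
Weighted proportion = 2022 / 6615 = 0.30566893

0.306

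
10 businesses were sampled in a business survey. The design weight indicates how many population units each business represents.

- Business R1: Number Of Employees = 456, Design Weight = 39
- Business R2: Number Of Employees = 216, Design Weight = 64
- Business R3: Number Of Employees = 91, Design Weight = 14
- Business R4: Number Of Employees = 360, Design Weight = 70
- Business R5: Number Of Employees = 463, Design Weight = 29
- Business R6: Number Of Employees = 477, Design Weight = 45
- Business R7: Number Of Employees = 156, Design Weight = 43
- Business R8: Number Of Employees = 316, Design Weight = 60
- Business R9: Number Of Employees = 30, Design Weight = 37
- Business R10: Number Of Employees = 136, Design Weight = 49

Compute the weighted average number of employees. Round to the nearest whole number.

281

Weighted sum = 456×39 + 216×64 + 91×14 + 360×70 + 463×29 + 477×45 + 156×43 + 316×60 + 30×37 + 136×49
  = 17784 + 13824 + 1274 + 25200 + 13427 + 21465 + 6708 + 18960 + 1110 + 6664 = 126416
Sum of weights = 39 + 64 + 14 + 70 + 29 + 45 + 43 + 60 + 37 + 49 = 450
Weighted mean = 126416 / 450 = 280.92444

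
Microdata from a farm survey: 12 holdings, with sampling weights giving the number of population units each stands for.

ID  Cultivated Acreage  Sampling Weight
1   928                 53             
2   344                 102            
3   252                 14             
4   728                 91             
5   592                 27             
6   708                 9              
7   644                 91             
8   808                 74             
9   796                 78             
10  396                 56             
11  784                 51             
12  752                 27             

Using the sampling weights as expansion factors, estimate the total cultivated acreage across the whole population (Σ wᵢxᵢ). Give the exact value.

439352

Weighted total = 928×53 + 344×102 + 252×14 + 728×91 + 592×27 + 708×9 + 644×91 + 808×74 + 796×78 + 396×56 + 784×51 + 752×27
  = 49184 + 35088 + 3528 + 66248 + 15984 + 6372 + 58604 + 59792 + 62088 + 22176 + 39984 + 20304 = 439352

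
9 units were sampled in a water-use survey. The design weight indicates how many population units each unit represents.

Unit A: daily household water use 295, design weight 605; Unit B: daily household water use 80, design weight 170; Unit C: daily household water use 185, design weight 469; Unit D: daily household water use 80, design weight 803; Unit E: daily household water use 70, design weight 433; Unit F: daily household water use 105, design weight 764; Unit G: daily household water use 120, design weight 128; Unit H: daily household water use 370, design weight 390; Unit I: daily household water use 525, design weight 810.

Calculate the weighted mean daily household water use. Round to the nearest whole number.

Weighted sum = 295×605 + 80×170 + 185×469 + 80×803 + 70×433 + 105×764 + 120×128 + 370×390 + 525×810
  = 1038520
Sum of weights = 605 + 170 + 469 + 803 + 433 + 764 + 128 + 390 + 810 = 4572
Weighted mean = 1038520 / 4572 = 227.14786

227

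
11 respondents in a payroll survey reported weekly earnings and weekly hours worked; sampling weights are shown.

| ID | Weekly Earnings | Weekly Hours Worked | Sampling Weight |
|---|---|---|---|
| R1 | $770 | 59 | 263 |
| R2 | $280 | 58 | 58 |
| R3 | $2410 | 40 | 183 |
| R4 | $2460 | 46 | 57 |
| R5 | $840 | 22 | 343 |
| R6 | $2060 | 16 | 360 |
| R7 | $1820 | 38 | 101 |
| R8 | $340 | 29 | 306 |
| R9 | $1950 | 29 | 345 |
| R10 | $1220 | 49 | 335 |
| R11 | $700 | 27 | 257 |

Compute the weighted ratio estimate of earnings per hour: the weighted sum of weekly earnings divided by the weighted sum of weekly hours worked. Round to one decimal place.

38.3

Σ wᵢ·y = 770×263 + 280×58 + 2410×183 + 2460×57 + 840×343 + 2060×360 + 1820×101 + 340×306 + 1950×345 + 1220×335 + 700×257
  = 202510 + 16240 + 441030 + 140220 + 288120 + 741600 + 183820 + 104040 + 672750 + 408700 + 179900 = 3378930
Σ wᵢ·x = 59×263 + 58×58 + 40×183 + 46×57 + 22×343 + 16×360 + 38×101 + 29×306 + 29×345 + 49×335 + 27×257
  = 88200
Ratio = 3378930 / 88200 = 38.309864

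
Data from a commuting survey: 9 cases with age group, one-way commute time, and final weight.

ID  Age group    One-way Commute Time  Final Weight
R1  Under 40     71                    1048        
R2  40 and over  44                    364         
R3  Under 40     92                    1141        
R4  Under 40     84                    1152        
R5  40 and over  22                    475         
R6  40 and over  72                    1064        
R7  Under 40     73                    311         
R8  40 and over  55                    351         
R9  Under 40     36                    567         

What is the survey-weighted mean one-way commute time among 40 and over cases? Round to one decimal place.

40 and over rows: R2, R5, R6, R8
Weighted sum = 44×364 + 22×475 + 72×1064 + 55×351
  = 16016 + 10450 + 76608 + 19305 = 122379
Sum of weights = 364 + 475 + 1064 + 351 = 2254
Weighted mean = 122379 / 2254 = 54.294144

54.3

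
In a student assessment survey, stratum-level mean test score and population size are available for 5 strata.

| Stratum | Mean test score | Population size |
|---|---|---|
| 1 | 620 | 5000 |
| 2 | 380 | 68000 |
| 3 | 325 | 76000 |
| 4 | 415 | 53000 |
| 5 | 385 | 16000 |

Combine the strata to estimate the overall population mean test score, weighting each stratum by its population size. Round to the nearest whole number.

Σ Nₕ·x̄ₕ = 620×5000 + 380×68000 + 325×76000 + 415×53000 + 385×16000
  = 81795000
Σ Nₕ = 218000
Overall mean = 81795000 / 218000 = 375.20642

375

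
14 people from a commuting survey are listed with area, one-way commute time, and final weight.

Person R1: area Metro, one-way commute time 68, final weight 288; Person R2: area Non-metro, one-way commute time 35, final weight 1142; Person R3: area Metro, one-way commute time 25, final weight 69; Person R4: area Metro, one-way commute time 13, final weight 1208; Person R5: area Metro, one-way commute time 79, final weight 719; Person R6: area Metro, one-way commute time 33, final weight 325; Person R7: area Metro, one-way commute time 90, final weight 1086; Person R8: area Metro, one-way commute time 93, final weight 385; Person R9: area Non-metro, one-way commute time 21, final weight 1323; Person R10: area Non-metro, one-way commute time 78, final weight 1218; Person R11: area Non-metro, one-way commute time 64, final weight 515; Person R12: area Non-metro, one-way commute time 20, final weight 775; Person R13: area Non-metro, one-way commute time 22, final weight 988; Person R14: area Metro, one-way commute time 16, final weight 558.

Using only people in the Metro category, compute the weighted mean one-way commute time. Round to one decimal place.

Metro rows: R1, R3, R4, R5, R6, R7, R8, R14
Weighted sum = 247012
Sum of weights = 288 + 69 + 1208 + 719 + 325 + 1086 + 385 + 558 = 4638
Weighted mean = 247012 / 4638 = 53.258301

53.3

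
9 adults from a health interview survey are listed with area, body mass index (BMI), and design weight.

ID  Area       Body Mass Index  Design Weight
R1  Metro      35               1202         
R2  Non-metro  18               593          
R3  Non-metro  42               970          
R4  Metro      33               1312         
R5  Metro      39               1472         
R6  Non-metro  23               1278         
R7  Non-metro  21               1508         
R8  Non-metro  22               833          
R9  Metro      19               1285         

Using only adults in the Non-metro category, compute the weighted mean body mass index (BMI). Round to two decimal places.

Non-metro rows: R2, R3, R6, R7, R8
Weighted sum = 18×593 + 42×970 + 23×1278 + 21×1508 + 22×833
  = 10674 + 40740 + 29394 + 31668 + 18326 = 130802
Sum of weights = 593 + 970 + 1278 + 1508 + 833 = 5182
Weighted mean = 130802 / 5182 = 25.241606

25.24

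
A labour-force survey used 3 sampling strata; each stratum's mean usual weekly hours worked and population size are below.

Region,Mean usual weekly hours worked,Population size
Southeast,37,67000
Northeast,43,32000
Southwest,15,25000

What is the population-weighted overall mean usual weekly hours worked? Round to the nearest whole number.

34

Σ Nₕ·x̄ₕ = 37×67000 + 43×32000 + 15×25000
  = 2479000 + 1376000 + 375000 = 4230000
Σ Nₕ = 67000 + 32000 + 25000 = 124000
Overall mean = 4230000 / 124000 = 34.112903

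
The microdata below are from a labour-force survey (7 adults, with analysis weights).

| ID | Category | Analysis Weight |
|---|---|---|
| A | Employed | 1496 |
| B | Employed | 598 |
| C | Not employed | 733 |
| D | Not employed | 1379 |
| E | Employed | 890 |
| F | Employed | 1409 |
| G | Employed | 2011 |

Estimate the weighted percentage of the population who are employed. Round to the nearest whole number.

75

Sum of weights for 'Employed' = 1496 + 598 + 890 + 1409 + 2011 = 6404
Total weight = 1496 + 598 + 733 + 1379 + 890 + 1409 + 2011 = 8516
Weighted proportion = 6404 / 8516 = 0.75199624 → 75.199624%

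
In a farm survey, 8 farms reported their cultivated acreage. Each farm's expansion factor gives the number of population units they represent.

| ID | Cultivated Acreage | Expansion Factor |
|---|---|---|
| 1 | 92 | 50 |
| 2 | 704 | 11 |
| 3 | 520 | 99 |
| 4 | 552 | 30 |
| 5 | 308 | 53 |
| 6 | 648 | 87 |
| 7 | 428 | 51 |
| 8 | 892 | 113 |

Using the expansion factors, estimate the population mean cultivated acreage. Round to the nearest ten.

560

Weighted sum = 92×50 + 704×11 + 520×99 + 552×30 + 308×53 + 648×87 + 428×51 + 892×113
  = 275708
Sum of weights = 50 + 11 + 99 + 30 + 53 + 87 + 51 + 113 = 494
Weighted mean = 275708 / 494 = 558.11336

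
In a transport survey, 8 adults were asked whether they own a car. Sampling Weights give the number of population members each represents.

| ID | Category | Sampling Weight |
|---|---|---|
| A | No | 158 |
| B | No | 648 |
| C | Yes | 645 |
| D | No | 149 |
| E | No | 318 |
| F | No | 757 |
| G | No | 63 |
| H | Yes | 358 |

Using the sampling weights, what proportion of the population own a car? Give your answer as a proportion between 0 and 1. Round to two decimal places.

Sum of weights for 'Yes' = 645 + 358 = 1003
Total weight = 158 + 648 + 645 + 149 + 318 + 757 + 63 + 358 = 3096
Weighted proportion = 1003 / 3096 = 0.32396641

0.32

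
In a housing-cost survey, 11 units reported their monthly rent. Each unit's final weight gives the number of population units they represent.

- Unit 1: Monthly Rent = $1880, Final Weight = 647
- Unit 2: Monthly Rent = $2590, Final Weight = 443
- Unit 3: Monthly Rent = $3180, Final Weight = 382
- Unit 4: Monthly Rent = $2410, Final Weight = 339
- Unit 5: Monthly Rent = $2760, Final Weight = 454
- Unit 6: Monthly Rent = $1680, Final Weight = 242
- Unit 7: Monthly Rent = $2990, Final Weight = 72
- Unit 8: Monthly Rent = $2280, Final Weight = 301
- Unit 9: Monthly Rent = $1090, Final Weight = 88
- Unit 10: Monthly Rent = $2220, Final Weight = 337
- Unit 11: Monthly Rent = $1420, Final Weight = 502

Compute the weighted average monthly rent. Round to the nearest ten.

Weighted sum = 1880×647 + 2590×443 + 3180×382 + 2410×339 + 2760×454 + 1680×242 + 2990×72 + 2280×301 + 1090×88 + 2220×337 + 1420×502
  = 8513540
Sum of weights = 647 + 443 + 382 + 339 + 454 + 242 + 72 + 301 + 88 + 337 + 502 = 3807
Weighted mean = 8513540 / 3807 = 2236.2858

2240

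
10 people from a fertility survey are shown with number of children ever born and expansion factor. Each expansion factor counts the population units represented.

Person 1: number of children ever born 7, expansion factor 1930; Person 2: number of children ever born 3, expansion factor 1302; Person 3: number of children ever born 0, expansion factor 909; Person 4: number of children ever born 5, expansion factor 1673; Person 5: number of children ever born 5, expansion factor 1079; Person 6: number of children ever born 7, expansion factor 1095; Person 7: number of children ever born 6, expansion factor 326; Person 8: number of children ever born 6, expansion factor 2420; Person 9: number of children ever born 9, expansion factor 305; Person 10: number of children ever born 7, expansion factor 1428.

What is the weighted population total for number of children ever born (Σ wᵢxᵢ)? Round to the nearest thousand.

68000

Weighted total = 7×1930 + 3×1302 + 0×909 + 5×1673 + 5×1079 + 7×1095 + 6×326 + 6×2420 + 9×305 + 7×1428
  = 68058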